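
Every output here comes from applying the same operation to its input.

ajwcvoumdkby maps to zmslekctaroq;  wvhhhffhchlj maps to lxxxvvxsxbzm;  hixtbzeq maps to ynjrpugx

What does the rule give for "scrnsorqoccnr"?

Rule — shift every letter 10 places backward in the alphabet (wrapping around), then move the first character to the end.
For "scrnsorqoccnr", step one produces "ishdiehgessdh"; step two turns that into "shdiehgessdhi".

shdiehgessdhi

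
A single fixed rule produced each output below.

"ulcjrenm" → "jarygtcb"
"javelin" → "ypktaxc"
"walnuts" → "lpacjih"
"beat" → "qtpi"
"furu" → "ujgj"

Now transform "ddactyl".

The transformation: shift every letter 11 places backward in the alphabet (wrapping around).
So "ddactyl" becomes "ssprina".

ssprina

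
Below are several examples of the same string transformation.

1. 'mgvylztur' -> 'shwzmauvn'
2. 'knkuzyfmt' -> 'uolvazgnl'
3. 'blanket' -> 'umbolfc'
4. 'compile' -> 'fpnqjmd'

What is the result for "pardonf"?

gbsepoq

The transformation: swap the first and last characters, then shift every letter 1 place forward in the alphabet (wrapping around).
On "pardonf": the first step gives "fardonp", and the second then gives "gbsepoq".
(Check on "compile": → "eompilc" → "fpnqjmd" ✓)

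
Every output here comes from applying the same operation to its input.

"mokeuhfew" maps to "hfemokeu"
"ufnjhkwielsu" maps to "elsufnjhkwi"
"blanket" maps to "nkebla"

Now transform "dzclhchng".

chndzclh

Looking at the pairs, the operation is to delete the last character, then move the last 3 characters to the front (rotate right by 3).
Working it through for "dzclhchng": intermediate "dzclhchn", final "chndzclh".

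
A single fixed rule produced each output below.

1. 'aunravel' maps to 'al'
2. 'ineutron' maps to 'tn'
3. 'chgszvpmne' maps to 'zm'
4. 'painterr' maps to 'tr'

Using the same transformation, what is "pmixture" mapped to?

te

In each case the input is transformed by: keep one character in every 3, starting at position 2 (positions 2nd, 5th, 8th, ...), then delete the first character.
Applying both steps to "pmixture": "mte", then "te".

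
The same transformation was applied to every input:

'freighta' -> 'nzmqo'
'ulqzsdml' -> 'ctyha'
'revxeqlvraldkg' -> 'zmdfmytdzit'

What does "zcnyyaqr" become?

hkvgg

In each case the input is transformed by: delete the last 3 characters, then shift every letter 8 places forward in the alphabet (wrapping around).
On "zcnyyaqr": the first step gives "zcnyy", and the second then gives "hkvgg".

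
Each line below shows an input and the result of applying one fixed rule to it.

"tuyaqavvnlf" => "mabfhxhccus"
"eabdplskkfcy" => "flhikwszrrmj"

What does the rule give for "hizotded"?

Looking at the pairs, the operation is to shift every letter 7 places forward in the alphabet (wrapping around), then move the last character to the front.
"hizotded" → "kopgvakl".

kopgvakl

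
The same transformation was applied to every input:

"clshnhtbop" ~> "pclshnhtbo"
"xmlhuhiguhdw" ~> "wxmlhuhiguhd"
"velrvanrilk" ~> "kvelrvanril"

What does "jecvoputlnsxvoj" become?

What's happening: move the last character to the front.
Doing the same to "jecvoputlnsxvoj": "jjecvoputlnsxvo".

jjecvoputlnsxvo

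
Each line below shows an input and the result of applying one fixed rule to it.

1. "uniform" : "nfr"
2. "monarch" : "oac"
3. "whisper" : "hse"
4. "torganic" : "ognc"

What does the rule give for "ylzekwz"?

Rule — keep every other character starting from the second (positions 2nd, 4th, 6th, ...).
On "ylzekwz" that produces "lew".

lew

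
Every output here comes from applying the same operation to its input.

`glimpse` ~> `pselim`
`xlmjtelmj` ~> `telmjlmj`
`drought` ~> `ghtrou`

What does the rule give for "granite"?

In each case the input is transformed by: delete the first character, then move the first 3 characters to the end (rotate left by 3).
On "granite": the first step gives "ranite", and the second then gives "iteran".

iteran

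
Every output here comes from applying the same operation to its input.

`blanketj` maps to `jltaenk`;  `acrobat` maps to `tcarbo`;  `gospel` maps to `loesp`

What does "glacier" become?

Rule — take characters alternately from the front and the back (1st, last, 2nd, 2nd-last, ...), then delete the first character.
For "glacier" the result is "rleaic".

rleaic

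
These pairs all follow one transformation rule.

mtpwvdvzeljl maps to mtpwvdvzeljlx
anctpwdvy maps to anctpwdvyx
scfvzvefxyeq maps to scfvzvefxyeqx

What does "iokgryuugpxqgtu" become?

iokgryuugpxqgtux

Rule — append "x".
Applying that to "iokgryuugpxqgtu" gives "iokgryuugpxqgtux".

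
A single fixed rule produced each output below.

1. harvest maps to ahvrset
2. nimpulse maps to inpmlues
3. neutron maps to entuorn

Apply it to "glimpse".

lgmispe

The transformation: swap each adjacent pair of characters (1↔2, 3↔4, ...).
Doing the same to "glimpse": "lgmispe".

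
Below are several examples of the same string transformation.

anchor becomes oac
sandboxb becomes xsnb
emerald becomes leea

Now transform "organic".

The rule is to move the last 2 characters to the front (rotate right by 2), then keep every other character starting from the first (positions 1st, 3rd, 5th, ...).
For "organic", step one produces "icorgan"; step two turns that into "iogn".

iogn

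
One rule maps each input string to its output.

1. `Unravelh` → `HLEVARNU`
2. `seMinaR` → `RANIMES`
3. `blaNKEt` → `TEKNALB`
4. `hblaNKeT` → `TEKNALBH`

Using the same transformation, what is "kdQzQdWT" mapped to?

TWDQZQDK

Rule — reverse the string, then convert every letter to uppercase.
So "kdQzQdWT" becomes "TWDQZQDK".
(Check on "Unravelh": → "hlevarnU" → "HLEVARNU" ✓)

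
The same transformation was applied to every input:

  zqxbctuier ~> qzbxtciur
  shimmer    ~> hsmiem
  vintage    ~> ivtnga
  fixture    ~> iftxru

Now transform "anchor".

nahcr

The transformation: swap each adjacent pair of characters (1↔2, 3↔4, ...), then delete the last character.
Doing the same to "anchor": "nahcr".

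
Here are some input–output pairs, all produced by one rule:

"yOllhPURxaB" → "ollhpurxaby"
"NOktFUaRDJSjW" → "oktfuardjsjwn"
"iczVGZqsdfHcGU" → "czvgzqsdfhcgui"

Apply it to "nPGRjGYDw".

pgrjgydwn

The rule is to move the first character to the end, then convert every letter to lowercase.
"nPGRjGYDw" → "PGRjGYDwn" → "pgrjgydwn".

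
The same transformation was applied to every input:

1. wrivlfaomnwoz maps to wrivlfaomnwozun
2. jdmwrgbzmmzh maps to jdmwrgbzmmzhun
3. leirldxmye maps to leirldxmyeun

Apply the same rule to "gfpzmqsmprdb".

gfpzmqsmprdbun

The pattern: append "un".
Doing the same to "gfpzmqsmprdb": "gfpzmqsmprdbun".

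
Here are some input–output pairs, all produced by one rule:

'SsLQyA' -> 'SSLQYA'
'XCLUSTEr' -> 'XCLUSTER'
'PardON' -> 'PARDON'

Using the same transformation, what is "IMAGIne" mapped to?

IMAGINE

What's happening: convert every letter to uppercase.
"IMAGIne" → "IMAGINE".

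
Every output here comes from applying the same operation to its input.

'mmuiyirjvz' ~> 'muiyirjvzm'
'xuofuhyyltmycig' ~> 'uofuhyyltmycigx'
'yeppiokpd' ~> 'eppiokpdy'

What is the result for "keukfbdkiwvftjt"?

eukfbdkiwvftjtk

The pattern: move the first character to the end.
On "keukfbdkiwvftjt" that produces "eukfbdkiwvftjtk".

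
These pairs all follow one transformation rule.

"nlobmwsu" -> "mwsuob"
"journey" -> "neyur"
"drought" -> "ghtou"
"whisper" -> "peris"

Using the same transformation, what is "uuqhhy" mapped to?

The pattern: delete the first 2 characters, then move the first 2 characters to the end (rotate left by 2).
"uuqhhy" → "qhhy" → "hyqh".

hyqh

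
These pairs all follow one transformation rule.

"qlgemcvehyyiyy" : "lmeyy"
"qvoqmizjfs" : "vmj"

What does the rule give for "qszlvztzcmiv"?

svzi

What's happening: keep one character in every 3, starting at position 2 (positions 2nd, 5th, 8th, ...).
"qszlvztzcmiv" → "svzi".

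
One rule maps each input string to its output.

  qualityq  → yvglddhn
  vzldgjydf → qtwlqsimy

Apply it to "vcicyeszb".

Rule — shift every letter 13 places forward in the alphabet (wrapping around) — i.e. ROT13, then move the first 3 characters to the end (rotate left by 3).
On "vcicyeszb" that produces "plrfmoipv".
(Check on "vzldgjydf": → "imyqtwlqs" → "qtwlqsimy" ✓)

plrfmoipv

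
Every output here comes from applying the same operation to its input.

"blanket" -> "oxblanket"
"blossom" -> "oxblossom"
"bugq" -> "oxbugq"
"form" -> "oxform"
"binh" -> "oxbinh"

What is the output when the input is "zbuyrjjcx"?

oxzbuyrjjcx

Looking at the pairs, the operation is to prepend "ox".
For "zbuyrjjcx" the result is "oxzbuyrjjcx".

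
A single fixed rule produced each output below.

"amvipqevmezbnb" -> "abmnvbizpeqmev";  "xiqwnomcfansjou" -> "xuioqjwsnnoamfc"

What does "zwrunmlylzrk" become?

zkwrrzulnyml

Each output is the input with this applied: take characters alternately from the front and the back (1st, last, 2nd, 2nd-last, ...).
Doing the same to "zwrunmlylzrk": "zkwrrzulnyml".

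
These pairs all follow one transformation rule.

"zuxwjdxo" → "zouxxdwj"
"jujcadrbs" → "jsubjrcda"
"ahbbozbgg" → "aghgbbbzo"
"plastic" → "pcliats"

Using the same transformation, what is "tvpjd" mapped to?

tdvjp

The pattern: take characters alternately from the front and the back (1st, last, 2nd, 2nd-last, ...).
So "tvpjd" becomes "tdvjp".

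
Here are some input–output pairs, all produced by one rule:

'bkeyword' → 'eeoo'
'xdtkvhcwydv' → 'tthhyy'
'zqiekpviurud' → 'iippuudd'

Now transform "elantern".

aaee

The pattern: keep one character in every 3, starting at position 3 (positions 3rd, 6th, 9th, ...), then double every character.
On "elantern" that produces "aaee".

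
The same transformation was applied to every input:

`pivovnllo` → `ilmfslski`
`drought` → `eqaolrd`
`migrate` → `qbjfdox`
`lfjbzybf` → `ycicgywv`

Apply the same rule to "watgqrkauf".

Each output is the input with this applied: move the last 2 characters to the front (rotate right by 2), then shift every letter 3 places backward in the alphabet (wrapping around).
For "watgqrkauf", step one produces "ufwatgqrka"; step two turns that into "rctxqdnohx".

rctxqdnohx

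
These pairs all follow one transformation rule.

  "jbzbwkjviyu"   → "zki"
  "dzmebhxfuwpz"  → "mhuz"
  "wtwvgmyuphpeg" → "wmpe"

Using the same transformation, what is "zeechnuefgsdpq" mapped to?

Each output is the input with this applied: keep one character in every 3, starting at position 3 (positions 3rd, 6th, 9th, ...).
Applying that to "zeechnuefgsdpq" gives "enfd".

enfd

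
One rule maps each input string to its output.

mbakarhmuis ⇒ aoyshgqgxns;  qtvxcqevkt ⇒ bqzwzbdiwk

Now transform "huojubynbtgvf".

mblnaupahethz

The transformation: move the last 3 characters to the front (rotate right by 3), then shift every letter 6 places forward in the alphabet (wrapping around).
So "huojubynbtgvf" becomes "mblnaupahethz".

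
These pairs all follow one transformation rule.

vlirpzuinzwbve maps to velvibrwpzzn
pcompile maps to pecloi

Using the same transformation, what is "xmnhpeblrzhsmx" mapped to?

Each output is the input with this applied: take characters alternately from the front and the back (1st, last, 2nd, 2nd-last, ...), then delete the last 2 characters.
On "xmnhpeblrzhsmx": the first step gives "xxmmnshhpzerbl", and the second then gives "xxmmnshhpzer".

xxmmnshhpzer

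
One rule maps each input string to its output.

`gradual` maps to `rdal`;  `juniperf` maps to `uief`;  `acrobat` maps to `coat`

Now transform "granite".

rnte

The rule is to swap each adjacent pair of characters (1↔2, 3↔4, ...), then keep every other character starting from the first (positions 1st, 3rd, 5th, ...).
For "granite", step one produces "rgnatie"; step two turns that into "rnte".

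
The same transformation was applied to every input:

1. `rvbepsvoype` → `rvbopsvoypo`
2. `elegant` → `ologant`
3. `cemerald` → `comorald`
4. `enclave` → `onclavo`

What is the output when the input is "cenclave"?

conclavo

Rule — replace every "e" with "o".
So "cenclave" becomes "conclavo".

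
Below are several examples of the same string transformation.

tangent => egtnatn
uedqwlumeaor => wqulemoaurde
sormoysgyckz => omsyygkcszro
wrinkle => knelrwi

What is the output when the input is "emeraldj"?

ardlejem

In each case the input is transformed by: move the first 3 characters to the end (rotate left by 3), then swap each adjacent pair of characters (1↔2, 3↔4, ...).
Starting from "emeraldj": after the first operation, "raldjeme"; after the second, "ardlejem".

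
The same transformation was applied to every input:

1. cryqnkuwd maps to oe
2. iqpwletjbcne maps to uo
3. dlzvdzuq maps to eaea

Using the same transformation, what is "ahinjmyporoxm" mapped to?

In each case the input is transformed by: shift every letter 1 place forward in the alphabet (wrapping around), then keep only the vowels.
On "ahinjmyporoxm": the first step gives "bijoknzqpspyn", and the second then gives "io".
(Check on "cryqnkuwd": → "dszrolvxe" → "oe" ✓)

io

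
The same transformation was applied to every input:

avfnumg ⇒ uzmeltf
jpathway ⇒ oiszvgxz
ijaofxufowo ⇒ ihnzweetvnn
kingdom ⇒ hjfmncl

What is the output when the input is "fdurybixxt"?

ceqtaxwhsw

The rule is to shift every letter 1 place backward in the alphabet (wrapping around), then swap each adjacent pair of characters (1↔2, 3↔4, ...).
So "fdurybixxt" becomes "ceqtaxwhsw".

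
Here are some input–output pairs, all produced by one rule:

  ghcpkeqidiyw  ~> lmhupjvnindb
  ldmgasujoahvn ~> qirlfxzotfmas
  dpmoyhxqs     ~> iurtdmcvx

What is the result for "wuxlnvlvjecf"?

In each case the input is transformed by: shift every letter 5 places forward in the alphabet (wrapping around).
So "wuxlnvlvjecf" becomes "bzcqsaqaojhk".

bzcqsaqaojhk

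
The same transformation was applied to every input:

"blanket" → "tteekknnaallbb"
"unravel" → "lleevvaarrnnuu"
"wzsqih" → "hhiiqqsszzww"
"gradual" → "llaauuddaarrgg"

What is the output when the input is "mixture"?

eerruuttxxiimm

Each output is the input with this applied: double every character, then reverse the string.
For "mixture" the result is "eerruuttxxiimm".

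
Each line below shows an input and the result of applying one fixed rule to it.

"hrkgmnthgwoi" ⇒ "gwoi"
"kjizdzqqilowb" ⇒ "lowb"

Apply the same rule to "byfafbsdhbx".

dhbx

The transformation: keep only the last 4 characters.
So "byfafbsdhbx" becomes "dhbx".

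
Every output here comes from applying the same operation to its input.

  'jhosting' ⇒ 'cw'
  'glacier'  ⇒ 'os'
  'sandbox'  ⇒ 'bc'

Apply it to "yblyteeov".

In each case the input is transformed by: keep one character in every 3, starting at position 3 (positions 3rd, 6th, 9th, ...), then shift every letter 12 places backward in the alphabet (wrapping around).
Starting from "yblyteeov": after the first operation, "lev"; after the second, "zsj".
(Check on "sandbox": → "no" → "bc" ✓)

zsj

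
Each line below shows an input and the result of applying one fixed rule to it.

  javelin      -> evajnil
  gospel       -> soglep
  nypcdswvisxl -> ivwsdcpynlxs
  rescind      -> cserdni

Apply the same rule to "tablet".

Rule — move the last 3 characters to the front (rotate right by 3), then reverse the string.
For "tablet", step one produces "lettab"; step two turns that into "battel".
(Check on "rescind": → "indresc" → "cserdni" ✓)

battel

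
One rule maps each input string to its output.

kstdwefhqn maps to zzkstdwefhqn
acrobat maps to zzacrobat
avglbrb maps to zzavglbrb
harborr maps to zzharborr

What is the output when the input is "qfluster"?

zzqfluster

The transformation: prepend "zz".
"qfluster" → "zzqfluster".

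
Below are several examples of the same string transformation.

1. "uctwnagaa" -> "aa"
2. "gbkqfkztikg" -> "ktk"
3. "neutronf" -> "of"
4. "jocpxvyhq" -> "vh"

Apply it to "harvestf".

sf

The transformation: keep every other character starting from the second (positions 2nd, 4th, 6th, ...), then delete the first 2 characters.
On "harvestf": the first step gives "avsf", and the second then gives "sf".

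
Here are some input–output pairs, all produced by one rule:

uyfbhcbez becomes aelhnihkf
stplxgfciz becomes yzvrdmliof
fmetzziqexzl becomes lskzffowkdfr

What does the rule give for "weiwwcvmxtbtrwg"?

Looking at the pairs, the operation is to shift every letter 6 places forward in the alphabet (wrapping around).
On "weiwwcvmxtbtrwg" that produces "ckoccibsdzhzxcm".

ckoccibsdzhzxcm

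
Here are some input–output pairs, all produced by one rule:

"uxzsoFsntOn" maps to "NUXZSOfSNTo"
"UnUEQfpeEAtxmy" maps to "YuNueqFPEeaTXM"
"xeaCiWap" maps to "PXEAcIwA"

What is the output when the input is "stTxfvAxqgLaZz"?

In each case the input is transformed by: move the last character to the front, then flip the case of every letter.
Applying that to "stTxfvAxqgLaZz" gives "ZSTtXFVaXQGlAz".

ZSTtXFVaXQGlAz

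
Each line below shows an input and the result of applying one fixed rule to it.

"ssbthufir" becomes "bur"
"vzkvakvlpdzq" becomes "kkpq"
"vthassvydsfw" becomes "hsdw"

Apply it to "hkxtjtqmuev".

xtu

What's happening: keep one character in every 3, starting at position 3 (positions 3rd, 6th, 9th, ...).
"hkxtjtqmuev" → "xtu".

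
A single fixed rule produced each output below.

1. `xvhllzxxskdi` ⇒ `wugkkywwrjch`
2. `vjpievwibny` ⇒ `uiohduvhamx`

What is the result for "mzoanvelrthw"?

lynzmudkqsgv

Looking at the pairs, the operation is to shift every letter 1 place backward in the alphabet (wrapping around).
So "mzoanvelrthw" becomes "lynzmudkqsgv".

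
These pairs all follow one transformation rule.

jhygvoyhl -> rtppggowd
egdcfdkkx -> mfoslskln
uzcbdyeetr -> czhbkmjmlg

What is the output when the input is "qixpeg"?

yoqmfx

Looking at the pairs, the operation is to shift every letter 8 places forward in the alphabet (wrapping around), then take characters alternately from the front and the back (1st, last, 2nd, 2nd-last, ...).
Starting from "qixpeg": after the first operation, "yqfxmo"; after the second, "yoqmfx".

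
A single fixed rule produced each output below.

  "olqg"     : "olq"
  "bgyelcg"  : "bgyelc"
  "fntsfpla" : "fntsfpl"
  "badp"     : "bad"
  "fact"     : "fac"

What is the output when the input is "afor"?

afo

The pattern: delete the last character.
Applying that to "afor" gives "afo".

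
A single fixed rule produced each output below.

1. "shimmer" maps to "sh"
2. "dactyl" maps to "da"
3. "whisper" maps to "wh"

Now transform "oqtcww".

What's happening: keep only the first 2 characters.
So "oqtcww" becomes "oq".

oq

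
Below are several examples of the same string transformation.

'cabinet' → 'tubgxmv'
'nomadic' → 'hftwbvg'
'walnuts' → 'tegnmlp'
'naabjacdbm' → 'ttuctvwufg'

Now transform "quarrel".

Rule — shift every letter 7 places backward in the alphabet (wrapping around), then move the first character to the end.
Working it through for "quarrel": intermediate "jntkkxe", final "ntkkxej".

ntkkxej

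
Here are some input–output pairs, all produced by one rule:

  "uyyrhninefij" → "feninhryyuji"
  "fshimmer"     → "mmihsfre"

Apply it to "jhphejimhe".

mijehphjeh

In each case the input is transformed by: move the last 2 characters to the front (rotate right by 2), then reverse the string.
So "jhphejimhe" becomes "mijehphjeh".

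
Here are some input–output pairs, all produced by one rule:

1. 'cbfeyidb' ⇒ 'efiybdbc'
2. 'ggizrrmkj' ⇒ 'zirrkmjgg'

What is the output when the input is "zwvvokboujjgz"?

In each case the input is transformed by: swap each adjacent pair of characters (1↔2, 3↔4, ...), then move the first 2 characters to the end (rotate left by 2).
Starting from "zwvvokboujjgz": after the first operation, "wzvvkoobjugjz"; after the second, "vvkoobjugjzwz".

vvkoobjugjzwz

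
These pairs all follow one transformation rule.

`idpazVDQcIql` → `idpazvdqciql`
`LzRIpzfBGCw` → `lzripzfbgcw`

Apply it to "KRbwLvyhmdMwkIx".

The pattern: convert every letter to lowercase.
Applying that to "KRbwLvyhmdMwkIx" gives "krbwlvyhmdmwkix".

krbwlvyhmdmwkix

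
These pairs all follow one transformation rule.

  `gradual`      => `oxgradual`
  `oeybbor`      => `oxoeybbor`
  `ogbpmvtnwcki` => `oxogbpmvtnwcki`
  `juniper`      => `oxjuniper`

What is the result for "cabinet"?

oxcabinet

Rule — prepend "ox".
Applying that to "cabinet" gives "oxcabinet".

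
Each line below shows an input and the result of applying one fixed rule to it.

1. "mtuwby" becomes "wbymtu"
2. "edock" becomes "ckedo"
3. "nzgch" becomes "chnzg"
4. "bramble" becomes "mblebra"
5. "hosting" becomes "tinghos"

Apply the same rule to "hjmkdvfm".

kdvfmhjm

The transformation: move the first 3 characters to the end (rotate left by 3).
Applying that to "hjmkdvfm" gives "kdvfmhjm".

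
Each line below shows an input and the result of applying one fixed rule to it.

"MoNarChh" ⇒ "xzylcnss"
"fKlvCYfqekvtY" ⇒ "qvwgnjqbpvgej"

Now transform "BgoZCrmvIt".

mrzkncxgte

The rule is to shift every letter 11 places forward in the alphabet (wrapping around), then convert every letter to lowercase.
"BgoZCrmvIt" → "MrzKNcxgTe" → "mrzkncxgte".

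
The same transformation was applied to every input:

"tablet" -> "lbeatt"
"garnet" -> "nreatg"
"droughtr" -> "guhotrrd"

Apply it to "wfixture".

Each output is the input with this applied: swap the front and back halves of the string, then take characters alternately from the front and the back (1st, last, 2nd, 2nd-last, ...).
Working it through for "wfixture": intermediate "turewfix", final "txuirfew".

txuirfew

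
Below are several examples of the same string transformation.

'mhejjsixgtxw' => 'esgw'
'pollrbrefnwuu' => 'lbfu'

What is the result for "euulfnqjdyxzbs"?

What's happening: keep one character in every 3, starting at position 3 (positions 3rd, 6th, 9th, ...).
"euulfnqjdyxzbs" → "undz".

undz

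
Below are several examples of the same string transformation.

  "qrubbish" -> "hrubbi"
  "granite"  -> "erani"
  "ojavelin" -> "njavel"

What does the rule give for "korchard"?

dorcha

Rule — swap the first and last characters, then delete the last 2 characters.
"korchard" → "dorchark" → "dorcha".
(Check on "ojavelin": → "njavelio" → "njavel" ✓)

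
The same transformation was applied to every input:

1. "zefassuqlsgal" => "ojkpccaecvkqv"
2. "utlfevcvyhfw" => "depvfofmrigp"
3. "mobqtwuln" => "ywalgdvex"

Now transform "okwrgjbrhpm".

What's happening: swap each adjacent pair of characters (1↔2, 3↔4, ...), then shift every letter 10 places forward in the alphabet (wrapping around).
"okwrgjbrhpm" → "korwjgrbphm" → "uybgtqblzrw".
(Check on "utlfevcvyhfw": → "tuflvevchywf" → "depvfofmrigp" ✓)

uybgtqblzrw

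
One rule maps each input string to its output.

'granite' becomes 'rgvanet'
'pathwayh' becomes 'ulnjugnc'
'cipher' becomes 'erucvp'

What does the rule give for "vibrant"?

The pattern: reverse the string, then shift every letter 13 places forward in the alphabet (wrapping around) — i.e. ROT13.
For "vibrant", step one produces "tnarbiv"; step two turns that into "ganeovi".

ganeovi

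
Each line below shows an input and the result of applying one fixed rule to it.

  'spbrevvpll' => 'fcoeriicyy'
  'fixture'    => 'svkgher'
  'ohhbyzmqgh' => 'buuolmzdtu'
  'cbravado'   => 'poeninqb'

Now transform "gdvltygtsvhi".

What's happening: shift every letter 13 places forward in the alphabet (wrapping around) — i.e. ROT13.
So "gdvltygtsvhi" becomes "tqiygltgfiuv".

tqiygltgfiuv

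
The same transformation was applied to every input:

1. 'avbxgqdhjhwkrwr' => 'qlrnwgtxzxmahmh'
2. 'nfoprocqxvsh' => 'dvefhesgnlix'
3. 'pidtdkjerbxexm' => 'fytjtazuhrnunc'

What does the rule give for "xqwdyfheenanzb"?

ngmtovxuudqdpr

Each output is the input with this applied: shift every letter 10 places backward in the alphabet (wrapping around).
Doing the same to "xqwdyfheenanzb": "ngmtovxuudqdpr".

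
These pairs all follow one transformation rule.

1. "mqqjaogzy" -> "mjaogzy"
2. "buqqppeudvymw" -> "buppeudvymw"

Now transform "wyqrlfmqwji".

The rule is to remove every "q".
So "wyqrlfmqwji" becomes "wyrlfmwji".

wyrlfmwji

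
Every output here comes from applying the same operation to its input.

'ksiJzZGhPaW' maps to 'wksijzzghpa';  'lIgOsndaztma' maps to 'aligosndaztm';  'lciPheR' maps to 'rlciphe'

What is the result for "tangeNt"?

ttangen

The transformation: move the last character to the front, then convert every letter to lowercase.
"tangeNt" → "ttangeN" → "ttangen".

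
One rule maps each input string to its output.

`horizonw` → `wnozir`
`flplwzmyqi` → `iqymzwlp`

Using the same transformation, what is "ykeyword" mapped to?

drowye

The rule is to reverse the string, then delete the last 2 characters.
Working it through for "ykeyword": intermediate "drowyeky", final "drowye".
(Check on "horizonw": → "wnoziroh" → "wnozir" ✓)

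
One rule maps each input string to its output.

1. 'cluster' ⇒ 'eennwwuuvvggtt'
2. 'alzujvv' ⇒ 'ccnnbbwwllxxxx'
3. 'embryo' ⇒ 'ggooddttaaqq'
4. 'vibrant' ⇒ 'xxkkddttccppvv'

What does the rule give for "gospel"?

Looking at the pairs, the operation is to shift every letter 2 places forward in the alphabet (wrapping around), then double every character.
Working it through for "gospel": intermediate "iqurgn", final "iiqquurrggnn".

iiqquurrggnn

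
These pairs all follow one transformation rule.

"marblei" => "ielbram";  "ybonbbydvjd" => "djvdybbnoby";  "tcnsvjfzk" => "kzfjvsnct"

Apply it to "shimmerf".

fremmihs

Looking at the pairs, the operation is to reverse the string.
For "shimmerf" the result is "fremmihs".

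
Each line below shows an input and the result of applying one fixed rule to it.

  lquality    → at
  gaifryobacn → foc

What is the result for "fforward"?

rr

Looking at the pairs, the operation is to move the first character to the end, then keep one character in every 3, starting at position 3 (positions 3rd, 6th, 9th, ...).
Applying both steps to "fforward": "forwardf", then "rr".
(Check on "lquality": → "qualityl" → "at" ✓)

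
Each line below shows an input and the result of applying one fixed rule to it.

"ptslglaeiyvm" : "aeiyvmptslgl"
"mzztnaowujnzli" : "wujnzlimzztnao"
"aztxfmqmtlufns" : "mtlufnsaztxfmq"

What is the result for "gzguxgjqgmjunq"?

Rule — swap the front and back halves of the string.
For "gzguxgjqgmjunq" the result is "qgmjunqgzguxgj".

qgmjunqgzguxgj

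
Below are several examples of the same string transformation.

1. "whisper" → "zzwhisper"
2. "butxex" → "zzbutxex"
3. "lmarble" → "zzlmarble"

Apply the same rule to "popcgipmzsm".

Looking at the pairs, the operation is to prepend "zz".
Doing the same to "popcgipmzsm": "zzpopcgipmzsm".

zzpopcgipmzsm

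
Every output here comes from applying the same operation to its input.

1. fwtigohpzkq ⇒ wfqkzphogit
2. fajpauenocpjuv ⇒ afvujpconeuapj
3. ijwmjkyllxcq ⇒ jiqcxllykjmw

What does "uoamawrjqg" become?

ougqjrwama

Rule — move the first 2 characters to the end (rotate left by 2), then reverse the string.
Applying both steps to "uoamawrjqg": "amawrjqguo", then "ougqjrwama".
(Check on "fwtigohpzkq": → "tigohpzkqfw" → "wfqkzphogit" ✓)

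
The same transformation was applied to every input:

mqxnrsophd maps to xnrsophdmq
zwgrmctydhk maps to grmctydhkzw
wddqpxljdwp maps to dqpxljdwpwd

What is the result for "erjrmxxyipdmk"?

jrmxxyipdmker

The pattern: move the first 2 characters to the end (rotate left by 2).
Doing the same to "erjrmxxyipdmk": "jrmxxyipdmker".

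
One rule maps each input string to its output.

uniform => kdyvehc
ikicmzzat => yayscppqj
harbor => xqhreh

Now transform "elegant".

ubuwqdj

Looking at the pairs, the operation is to shift every letter 10 places backward in the alphabet (wrapping around).
On "elegant" that produces "ubuwqdj".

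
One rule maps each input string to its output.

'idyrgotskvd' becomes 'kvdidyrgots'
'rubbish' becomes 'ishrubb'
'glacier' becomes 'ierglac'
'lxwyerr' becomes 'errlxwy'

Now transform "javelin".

linjave

In each case the input is transformed by: move the last 3 characters to the front (rotate right by 3).
For "javelin" the result is "linjave".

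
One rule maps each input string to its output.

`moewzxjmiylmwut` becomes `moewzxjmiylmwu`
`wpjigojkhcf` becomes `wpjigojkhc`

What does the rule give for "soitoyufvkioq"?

soitoyufvkio

The pattern: delete the last character.
On "soitoyufvkioq" that produces "soitoyufvkio".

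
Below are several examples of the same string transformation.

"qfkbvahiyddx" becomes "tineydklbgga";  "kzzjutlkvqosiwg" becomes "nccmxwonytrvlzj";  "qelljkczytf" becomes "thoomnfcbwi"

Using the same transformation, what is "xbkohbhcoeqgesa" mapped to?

aenrkekfrhtjhvd

Looking at the pairs, the operation is to shift every letter 3 places forward in the alphabet (wrapping around).
For "xbkohbhcoeqgesa" the result is "aenrkekfrhtjhvd".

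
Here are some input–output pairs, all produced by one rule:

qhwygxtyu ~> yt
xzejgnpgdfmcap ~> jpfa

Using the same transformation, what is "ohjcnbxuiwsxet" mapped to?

Each output is the input with this applied: delete the first 2 characters, then keep one character in every 3, starting at position 2 (positions 2nd, 5th, 8th, ...).
On "ohjcnbxuiwsxet": the first step gives "jcnbxuiwsxet", and the second then gives "cxwe".

cxwe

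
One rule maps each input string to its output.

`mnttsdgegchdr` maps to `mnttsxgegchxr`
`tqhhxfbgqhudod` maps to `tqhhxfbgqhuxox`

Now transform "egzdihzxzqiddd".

The transformation: replace every "d" with "x".
On "egzdihzxzqiddd" that produces "egzxihzxzqixxx".

egzxihzxzqixxx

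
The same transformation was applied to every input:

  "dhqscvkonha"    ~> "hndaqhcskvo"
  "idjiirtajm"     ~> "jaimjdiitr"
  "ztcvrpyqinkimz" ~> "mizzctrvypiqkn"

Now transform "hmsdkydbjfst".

sfhtsmkddyjb

Looking at the pairs, the operation is to move the last 3 characters to the front (rotate right by 3), then swap each adjacent pair of characters (1↔2, 3↔4, ...).
So "hmsdkydbjfst" becomes "sfhtsmkddyjb".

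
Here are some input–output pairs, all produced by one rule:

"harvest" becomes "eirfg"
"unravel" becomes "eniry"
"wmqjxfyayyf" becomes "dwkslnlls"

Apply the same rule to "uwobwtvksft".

What's happening: shift every letter 13 places forward in the alphabet (wrapping around) — i.e. ROT13, then delete the first 2 characters.
Starting from "uwobwtvksft": after the first operation, "hjbojgixfsg"; after the second, "bojgixfsg".

bojgixfsg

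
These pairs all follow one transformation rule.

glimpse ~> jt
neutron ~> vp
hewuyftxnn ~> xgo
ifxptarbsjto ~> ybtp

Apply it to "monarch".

What's happening: keep one character in every 3, starting at position 3 (positions 3rd, 6th, 9th, ...), then shift every letter 1 place forward in the alphabet (wrapping around).
On "monarch": the first step gives "nc", and the second then gives "od".

od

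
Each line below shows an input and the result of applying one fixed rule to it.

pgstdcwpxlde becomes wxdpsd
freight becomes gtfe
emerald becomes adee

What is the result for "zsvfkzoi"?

What's happening: keep every other character starting from the first (positions 1st, 3rd, 5th, ...), then swap the front and back halves of the string.
Applying both steps to "zsvfkzoi": "zvko", then "kozv".

kozv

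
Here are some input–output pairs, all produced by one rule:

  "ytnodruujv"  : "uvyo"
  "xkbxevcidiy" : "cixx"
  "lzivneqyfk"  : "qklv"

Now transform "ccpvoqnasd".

Each output is the input with this applied: keep one character in every 3, starting at position 1 (positions 1st, 4th, 7th, ...), then move the last 2 characters to the front (rotate right by 2).
On "ccpvoqnasd": the first step gives "cvnd", and the second then gives "ndcv".

ndcv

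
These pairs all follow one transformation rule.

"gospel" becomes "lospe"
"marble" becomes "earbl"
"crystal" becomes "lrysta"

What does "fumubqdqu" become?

uumubqdq

Rule — delete the first character, then move the last character to the front.
For "fumubqdqu", step one produces "umubqdqu"; step two turns that into "uumubqdq".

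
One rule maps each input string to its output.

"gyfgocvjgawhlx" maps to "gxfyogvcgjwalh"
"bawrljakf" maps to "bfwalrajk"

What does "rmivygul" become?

rlimyvug

The transformation: move the last character to the front, then swap each adjacent pair of characters (1↔2, 3↔4, ...).
Applying both steps to "rmivygul": "lrmivygu", then "rlimyvug".
(Check on "bawrljakf": → "fbawrljak" → "bfwalrajk" ✓)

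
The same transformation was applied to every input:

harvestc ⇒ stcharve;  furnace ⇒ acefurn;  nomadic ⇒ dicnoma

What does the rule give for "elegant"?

anteleg

The transformation: move the last 3 characters to the front (rotate right by 3).
Doing the same to "elegant": "anteleg".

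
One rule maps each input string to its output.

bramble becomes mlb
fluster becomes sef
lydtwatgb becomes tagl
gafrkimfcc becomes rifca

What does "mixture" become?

trm

Each output is the input with this applied: move the first 2 characters to the end (rotate left by 2), then keep every other character starting from the second (positions 2nd, 4th, 6th, ...).
"mixture" → "xturemi" → "trm".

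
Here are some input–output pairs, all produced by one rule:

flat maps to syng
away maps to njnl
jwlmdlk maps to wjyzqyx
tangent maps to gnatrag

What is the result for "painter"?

cnvagre

In each case the input is transformed by: shift every letter 13 places forward in the alphabet (wrapping around) — i.e. ROT13.
On "painter" that produces "cnvagre".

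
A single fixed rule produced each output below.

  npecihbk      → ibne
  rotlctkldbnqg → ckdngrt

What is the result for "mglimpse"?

The pattern: keep every other character starting from the first (positions 1st, 3rd, 5th, ...), then move the first 2 characters to the end (rotate left by 2).
Applying both steps to "mglimpse": "mlms", then "msml".
(Check on "rotlctkldbnqg": → "rtckdng" → "ckdngrt" ✓)

msml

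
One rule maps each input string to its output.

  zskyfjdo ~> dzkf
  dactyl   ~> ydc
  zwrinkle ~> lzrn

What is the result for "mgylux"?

In each case the input is transformed by: move the last 3 characters to the front (rotate right by 3), then keep every other character starting from the second (positions 2nd, 4th, 6th, ...).
Starting from "mgylux": after the first operation, "luxmgy"; after the second, "umy".

umy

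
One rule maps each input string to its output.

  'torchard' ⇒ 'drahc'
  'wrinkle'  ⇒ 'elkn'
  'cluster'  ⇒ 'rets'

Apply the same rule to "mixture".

The transformation: delete the first 3 characters, then reverse the string.
Starting from "mixture": after the first operation, "ture"; after the second, "erut".

erut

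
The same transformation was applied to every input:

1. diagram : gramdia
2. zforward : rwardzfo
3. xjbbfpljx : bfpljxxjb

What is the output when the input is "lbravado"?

avadolbr

The rule is to move the first 3 characters to the end (rotate left by 3).
"lbravado" → "avadolbr".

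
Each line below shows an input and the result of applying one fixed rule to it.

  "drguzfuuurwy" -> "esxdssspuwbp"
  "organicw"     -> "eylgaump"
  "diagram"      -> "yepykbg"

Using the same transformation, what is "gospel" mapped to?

qncjem

The rule is to shift every letter 2 places backward in the alphabet (wrapping around), then move the first 2 characters to the end (rotate left by 2).
On "gospel": the first step gives "emqncj", and the second then gives "qncjem".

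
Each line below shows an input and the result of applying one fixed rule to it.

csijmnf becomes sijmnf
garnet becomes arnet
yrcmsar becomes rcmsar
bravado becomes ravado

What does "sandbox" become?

andbox

The transformation: delete the first character.
Doing the same to "sandbox": "andbox".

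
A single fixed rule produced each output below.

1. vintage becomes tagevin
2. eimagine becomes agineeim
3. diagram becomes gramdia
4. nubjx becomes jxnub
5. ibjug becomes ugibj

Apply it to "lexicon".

iconlex

In each case the input is transformed by: move the first 3 characters to the end (rotate left by 3).
Doing the same to "lexicon": "iconlex".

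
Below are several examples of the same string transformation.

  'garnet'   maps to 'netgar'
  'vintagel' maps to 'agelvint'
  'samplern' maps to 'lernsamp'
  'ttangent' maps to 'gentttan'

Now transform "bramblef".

The transformation: swap the front and back halves of the string.
"bramblef" → "blefbram".

blefbram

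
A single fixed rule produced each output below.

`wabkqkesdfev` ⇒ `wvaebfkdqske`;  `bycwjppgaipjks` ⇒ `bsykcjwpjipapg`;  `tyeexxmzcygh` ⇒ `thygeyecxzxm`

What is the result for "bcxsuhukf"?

bfckxushu

What's happening: take characters alternately from the front and the back (1st, last, 2nd, 2nd-last, ...).
For "bcxsuhukf" the result is "bfckxushu".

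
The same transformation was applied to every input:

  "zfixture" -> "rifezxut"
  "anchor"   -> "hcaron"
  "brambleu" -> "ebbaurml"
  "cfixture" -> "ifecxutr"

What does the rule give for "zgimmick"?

iigczmmk

Rule — sort the characters into reverse alphabetical order, then swap the front and back halves of the string.
Doing the same to "zgimmick": "iigczmmk".
(Check on "cfixture": → "xutrifec" → "ifecxutr" ✓)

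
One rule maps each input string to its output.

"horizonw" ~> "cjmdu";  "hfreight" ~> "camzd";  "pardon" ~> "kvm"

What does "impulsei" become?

Looking at the pairs, the operation is to shift every letter 5 places backward in the alphabet (wrapping around), then delete the last 3 characters.
Starting from "impulsei": after the first operation, "dhkpgnzd"; after the second, "dhkpg".

dhkpg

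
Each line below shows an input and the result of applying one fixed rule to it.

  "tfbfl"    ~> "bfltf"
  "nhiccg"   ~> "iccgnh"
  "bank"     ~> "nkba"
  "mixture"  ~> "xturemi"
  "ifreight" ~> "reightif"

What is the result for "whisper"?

isperwh

Looking at the pairs, the operation is to move the first 2 characters to the end (rotate left by 2).
So "whisper" becomes "isperwh".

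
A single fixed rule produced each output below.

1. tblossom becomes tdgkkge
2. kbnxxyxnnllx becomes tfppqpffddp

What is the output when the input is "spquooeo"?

The transformation: delete the first character, then shift every letter 8 places backward in the alphabet (wrapping around).
For "spquooeo", step one produces "pquooeo"; step two turns that into "himggwg".

himggwg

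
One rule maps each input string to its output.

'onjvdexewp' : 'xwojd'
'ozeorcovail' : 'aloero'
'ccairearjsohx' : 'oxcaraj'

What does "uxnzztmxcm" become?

Each output is the input with this applied: keep every other character starting from the first (positions 1st, 3rd, 5th, ...), then move the last 2 characters to the front (rotate right by 2).
On "uxnzztmxcm": the first step gives "unzmc", and the second then gives "mcunz".

mcunz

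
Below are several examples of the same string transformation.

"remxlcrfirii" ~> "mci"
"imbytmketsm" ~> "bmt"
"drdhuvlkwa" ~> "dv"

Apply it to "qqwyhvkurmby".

Looking at the pairs, the operation is to delete the last 2 characters, then keep one character in every 3, starting at position 3 (positions 3rd, 6th, 9th, ...).
So "qqwyhvkurmby" becomes "wvr".

wvr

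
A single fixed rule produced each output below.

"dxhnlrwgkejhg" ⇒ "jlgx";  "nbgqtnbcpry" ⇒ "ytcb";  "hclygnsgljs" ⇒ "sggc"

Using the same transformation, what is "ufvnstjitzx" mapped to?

Looking at the pairs, the operation is to keep one character in every 3, starting at position 2 (positions 2nd, 5th, 8th, ...), then swap the first and last characters.
So "ufvnstjitzx" becomes "xsif".
(Check on "dxhnlrwgkejhg": → "xlgj" → "jlgx" ✓)

xsif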